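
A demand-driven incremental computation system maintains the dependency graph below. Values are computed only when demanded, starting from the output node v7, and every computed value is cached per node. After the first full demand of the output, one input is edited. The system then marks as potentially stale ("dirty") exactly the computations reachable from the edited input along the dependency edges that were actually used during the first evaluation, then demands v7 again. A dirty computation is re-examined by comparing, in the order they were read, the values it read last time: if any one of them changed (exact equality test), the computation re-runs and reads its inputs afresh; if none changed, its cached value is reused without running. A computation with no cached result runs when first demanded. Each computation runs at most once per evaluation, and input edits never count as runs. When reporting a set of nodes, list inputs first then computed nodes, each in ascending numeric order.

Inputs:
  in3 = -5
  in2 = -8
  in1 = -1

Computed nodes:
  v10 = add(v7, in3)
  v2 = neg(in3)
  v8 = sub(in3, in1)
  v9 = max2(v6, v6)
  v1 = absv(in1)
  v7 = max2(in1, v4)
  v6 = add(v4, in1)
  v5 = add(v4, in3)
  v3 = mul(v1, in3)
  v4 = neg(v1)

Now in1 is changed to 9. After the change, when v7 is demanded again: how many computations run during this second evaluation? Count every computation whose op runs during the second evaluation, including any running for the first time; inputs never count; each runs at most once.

Computations that run: v1, v4, v7 — 3 in total.

First evaluation (everything demanded from the output):
  v1 = absv(-1) = 1
  v4 = neg(1) = -1
  v7 = max2(-1, -1) = -1

Propagation after the edit:
  v1: runs — in1 -1->9; result 9.
  v4: runs — v1 1->9; result -9.
  v7: runs — in1 -1->9; v4 -1->-9; result 9.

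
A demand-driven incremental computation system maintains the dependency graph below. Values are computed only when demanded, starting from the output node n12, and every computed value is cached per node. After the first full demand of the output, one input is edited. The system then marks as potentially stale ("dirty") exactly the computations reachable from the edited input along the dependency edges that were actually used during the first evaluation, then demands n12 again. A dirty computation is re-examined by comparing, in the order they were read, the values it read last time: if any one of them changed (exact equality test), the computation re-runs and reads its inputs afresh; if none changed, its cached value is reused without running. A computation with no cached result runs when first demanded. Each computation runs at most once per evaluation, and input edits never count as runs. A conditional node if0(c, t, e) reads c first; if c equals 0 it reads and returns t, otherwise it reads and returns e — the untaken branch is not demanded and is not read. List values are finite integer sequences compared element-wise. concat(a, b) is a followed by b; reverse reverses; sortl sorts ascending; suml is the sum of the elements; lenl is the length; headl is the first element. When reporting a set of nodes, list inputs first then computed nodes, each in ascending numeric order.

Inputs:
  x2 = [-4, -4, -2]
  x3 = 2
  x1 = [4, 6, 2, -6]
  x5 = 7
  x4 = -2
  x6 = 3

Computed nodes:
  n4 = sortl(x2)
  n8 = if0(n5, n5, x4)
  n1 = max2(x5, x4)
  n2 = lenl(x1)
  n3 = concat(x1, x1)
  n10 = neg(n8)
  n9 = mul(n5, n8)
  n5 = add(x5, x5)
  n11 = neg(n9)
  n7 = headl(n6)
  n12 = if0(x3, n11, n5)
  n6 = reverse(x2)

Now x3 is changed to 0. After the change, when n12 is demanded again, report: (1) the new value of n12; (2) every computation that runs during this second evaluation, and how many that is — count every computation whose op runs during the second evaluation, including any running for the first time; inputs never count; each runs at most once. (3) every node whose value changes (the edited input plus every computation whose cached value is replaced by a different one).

First evaluation (everything demanded from the output):
  n5 = add(7, 7) = 14
  n12 = if0(x3=2 -> else branch n5) = 14

Propagation after the edit:
  n8: demanded for the first time — runs, produces -2.
  n9: demanded for the first time — runs, produces -28.
  n11: demanded for the first time — runs, produces 28.
  n12: runs — x3 2->0; result 28.

Key observation: a condition flipped, so demand reaches new nodes — n8, n9, n11 run for the first time.

New value of n12: 28.
Computations that run: n8, n9, n11, n12 — 4 in total.
Values that change: x3, n12.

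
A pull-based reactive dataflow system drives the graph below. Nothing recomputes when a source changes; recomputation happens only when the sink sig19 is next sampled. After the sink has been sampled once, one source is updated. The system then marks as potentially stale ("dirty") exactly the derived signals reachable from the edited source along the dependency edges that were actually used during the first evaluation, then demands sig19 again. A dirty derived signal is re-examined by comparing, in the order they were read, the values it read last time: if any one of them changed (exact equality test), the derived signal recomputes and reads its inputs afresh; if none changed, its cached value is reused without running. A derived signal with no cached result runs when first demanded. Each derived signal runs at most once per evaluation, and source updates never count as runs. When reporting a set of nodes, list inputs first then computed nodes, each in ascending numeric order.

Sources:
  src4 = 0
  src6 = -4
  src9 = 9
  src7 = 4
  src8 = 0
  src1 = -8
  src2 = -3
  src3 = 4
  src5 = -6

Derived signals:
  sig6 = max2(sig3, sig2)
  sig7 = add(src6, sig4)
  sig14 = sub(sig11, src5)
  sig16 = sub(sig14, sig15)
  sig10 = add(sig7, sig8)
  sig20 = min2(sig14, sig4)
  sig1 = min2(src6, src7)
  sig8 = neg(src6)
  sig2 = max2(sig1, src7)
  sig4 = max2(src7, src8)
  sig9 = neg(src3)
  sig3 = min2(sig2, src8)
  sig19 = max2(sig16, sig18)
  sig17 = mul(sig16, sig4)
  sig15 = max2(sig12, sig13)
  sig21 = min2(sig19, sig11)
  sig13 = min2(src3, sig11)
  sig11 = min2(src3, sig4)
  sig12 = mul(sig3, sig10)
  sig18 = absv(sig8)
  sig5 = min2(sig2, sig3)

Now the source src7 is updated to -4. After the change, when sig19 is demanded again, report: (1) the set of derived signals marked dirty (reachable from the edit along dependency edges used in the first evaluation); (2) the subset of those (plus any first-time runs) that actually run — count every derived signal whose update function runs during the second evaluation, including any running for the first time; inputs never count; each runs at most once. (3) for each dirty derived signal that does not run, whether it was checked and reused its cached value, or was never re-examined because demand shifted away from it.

Marked dirty: sig1, sig2, sig3, sig4, sig7, sig10, sig11, sig12, sig13, sig14, sig15, sig16, sig19.
Derived signals that run: sig1, sig2, sig3, sig4, sig7, sig10, sig11, sig12, sig13, sig14, sig15, sig16 — 12 in total.
Checked but reused from cache: sig19.
Key observation: the cutoff stops propagation at sig19 — its inputs' values are unchanged, so it reuses its cache.

First evaluation (everything demanded from the output):
  sig1 = min2(-4, 4) = -4
  sig2 = max2(-4, 4) = 4
  sig3 = min2(4, 0) = 0
  sig4 = max2(4, 0) = 4
  sig7 = add(-4, 4) = 0
  sig8 = neg(-4) = 4
  sig10 = add(0, 4) = 4
  sig11 = min2(4, 4) = 4
  sig12 = mul(0, 4) = 0
  sig13 = min2(4, 4) = 4
  sig14 = sub(4, -6) = 10
  sig15 = max2(0, 4) = 4
  sig16 = sub(10, 4) = 6
  sig18 = absv(4) = 4
  sig19 = max2(6, 4) = 6

Propagation after the edit:
  sig1: runs — src7 4->-4; result -4 (same value as before).
  sig2: runs — src7 4->-4; result -4.
  sig3: runs — sig2 4->-4; result -4.
  sig4: runs — src7 4->-4; result 0.
  sig7: runs — sig4 4->0; result -4.
  sig10: runs — sig7 0->-4; result 0.
  sig11: runs — sig4 4->0; result 0.
  sig12: runs — sig3 0->-4; sig10 4->0; result 0 (same value as before).
  sig13: runs — sig11 4->0; result 0.
  sig14: runs — sig11 4->0; result 6.
  sig15: runs — sig13 4->0; result 0.
  sig16: runs — sig14 10->6; sig15 4->0; result 6 (same value as before).
  sig19: checked — values it read are unchanged (sig16 unchanged, sig18 unchanged); reused cached 6 without running.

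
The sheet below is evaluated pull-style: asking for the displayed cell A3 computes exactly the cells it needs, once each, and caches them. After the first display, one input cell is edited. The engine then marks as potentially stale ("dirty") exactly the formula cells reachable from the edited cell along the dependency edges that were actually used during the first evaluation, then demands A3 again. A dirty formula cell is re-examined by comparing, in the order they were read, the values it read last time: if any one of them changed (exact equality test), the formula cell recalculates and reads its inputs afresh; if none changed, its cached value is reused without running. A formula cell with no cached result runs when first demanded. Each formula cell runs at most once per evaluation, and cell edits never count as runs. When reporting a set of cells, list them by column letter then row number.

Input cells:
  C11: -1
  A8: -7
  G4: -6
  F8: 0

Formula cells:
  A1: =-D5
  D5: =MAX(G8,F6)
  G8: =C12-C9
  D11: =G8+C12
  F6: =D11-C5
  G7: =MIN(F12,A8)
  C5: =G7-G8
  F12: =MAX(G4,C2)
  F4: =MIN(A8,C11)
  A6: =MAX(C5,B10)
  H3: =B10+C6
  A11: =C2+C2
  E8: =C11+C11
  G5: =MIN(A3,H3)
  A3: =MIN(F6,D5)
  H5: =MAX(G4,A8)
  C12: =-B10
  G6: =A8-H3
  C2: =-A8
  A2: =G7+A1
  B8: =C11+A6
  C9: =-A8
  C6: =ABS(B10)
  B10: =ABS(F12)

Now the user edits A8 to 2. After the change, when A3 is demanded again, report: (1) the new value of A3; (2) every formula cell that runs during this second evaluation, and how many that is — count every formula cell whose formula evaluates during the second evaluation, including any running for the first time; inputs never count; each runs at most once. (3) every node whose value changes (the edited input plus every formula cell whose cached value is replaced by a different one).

Demanding A3 again yields 0.
12 formula cells run: A3, B10, C2, C5, C9, C12, D5, D11, F6, F12, G7, G8.
The nodes whose values change: A3, A8, B10, C2, C5, C9, C12, D5, D11, F6, F12, G7, G8.

First demand of the output computes:
  C2 = -(-7) = 7
  C9 = -(-7) = 7
  F12 = MAX(-6, 7) = 7
  B10 = ABS(7) = 7
  C12 = -(7) = -7
  G7 = MIN(7, -7) = -7
  G8 = -7 - 7 = -14
  C5 = -7 - -14 = 7
  D11 = -14 + -7 = -21
  F6 = -21 - 7 = -28
  D5 = MAX(-14, -28) = -14
  A3 = MIN(-28, -14) = -28

After the edit, cleaning proceeds:
  C2: a read changed (A8 -7->2) — executes, giving -2.
  C9: a read changed (A8 -7->2) — executes, giving -2.
  F12: a read changed (C2 7->-2) — executes, giving -2.
  B10: a read changed (F12 7->-2) — executes, giving 2.
  C12: a read changed (B10 7->2) — executes, giving -2.
  G7: a read changed (F12 7->-2; A8 -7->2) — executes, giving -2.
  G8: a read changed (C12 -7->-2; C9 7->-2) — executes, giving 0.
  C5: a read changed (G7 -7->-2; G8 -14->0) — executes, giving -2.
  D11: a read changed (G8 -14->0; C12 -7->-2) — executes, giving -2.
  F6: a read changed (D11 -21->-2; C5 7->-2) — executes, giving 0.
  D5: a read changed (G8 -14->0; F6 -28->0) — executes, giving 0.
  A3: a read changed (F6 -28->0; D5 -14->0) — executes, giving 0.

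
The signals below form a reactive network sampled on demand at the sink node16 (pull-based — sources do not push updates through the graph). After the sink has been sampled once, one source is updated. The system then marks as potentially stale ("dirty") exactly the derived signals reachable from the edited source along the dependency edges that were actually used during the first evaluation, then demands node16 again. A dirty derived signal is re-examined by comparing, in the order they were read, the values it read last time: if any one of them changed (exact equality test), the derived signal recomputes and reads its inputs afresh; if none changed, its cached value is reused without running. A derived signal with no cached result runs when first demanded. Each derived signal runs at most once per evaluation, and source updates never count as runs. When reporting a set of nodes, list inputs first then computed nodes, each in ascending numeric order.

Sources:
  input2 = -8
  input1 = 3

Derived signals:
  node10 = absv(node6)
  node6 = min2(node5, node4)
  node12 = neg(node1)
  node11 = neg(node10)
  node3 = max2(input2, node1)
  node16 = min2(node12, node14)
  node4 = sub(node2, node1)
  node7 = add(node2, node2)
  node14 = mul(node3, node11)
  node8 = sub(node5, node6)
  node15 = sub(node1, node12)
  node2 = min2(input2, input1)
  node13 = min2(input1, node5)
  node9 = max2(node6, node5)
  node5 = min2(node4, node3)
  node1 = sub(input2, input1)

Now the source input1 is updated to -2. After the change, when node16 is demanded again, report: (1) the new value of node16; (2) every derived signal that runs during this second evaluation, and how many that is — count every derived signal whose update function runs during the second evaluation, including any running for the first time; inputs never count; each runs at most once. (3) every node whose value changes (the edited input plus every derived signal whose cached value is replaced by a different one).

node16 now evaluates to 6.
Run set: node1, node2, node3, node4, node5, node6, node10, node11, node12, node14, node16 (11 run).
Changed values: input1, node1, node3, node4, node5, node6, node10, node11, node12, node14, node16.

Initial pass — values computed on the first demand:
  node1 = sub(-8, 3) = -11
  node2 = min2(-8, 3) = -8
  node3 = max2(-8, -11) = -8
  node4 = sub(-8, -11) = 3
  node5 = min2(3, -8) = -8
  node6 = min2(-8, 3) = -8
  node10 = absv(-8) = 8
  node11 = neg(8) = -8
  node12 = neg(-11) = 11
  node14 = mul(-8, -8) = 64
  node16 = min2(11, 64) = 11

Second demand — change propagation:
  node1: re-runs because input1 3->-2; new result -6.
  node2: re-runs because input1 3->-2; new result -8 (unchanged).
  node3: re-runs because node1 -11->-6; new result -6.
  node4: re-runs because node1 -11->-6; new result -2.
  node5: re-runs because node4 3->-2; node3 -8->-6; new result -6.
  node6: re-runs because node5 -8->-6; node4 3->-2; new result -6.
  node10: re-runs because node6 -8->-6; new result 6.
  node11: re-runs because node10 8->6; new result -6.
  node12: re-runs because node1 -11->-6; new result 6.
  node14: re-runs because node3 -8->-6; node11 -8->-6; new result 36.
  node16: re-runs because node12 11->6; node14 64->36; new result 6.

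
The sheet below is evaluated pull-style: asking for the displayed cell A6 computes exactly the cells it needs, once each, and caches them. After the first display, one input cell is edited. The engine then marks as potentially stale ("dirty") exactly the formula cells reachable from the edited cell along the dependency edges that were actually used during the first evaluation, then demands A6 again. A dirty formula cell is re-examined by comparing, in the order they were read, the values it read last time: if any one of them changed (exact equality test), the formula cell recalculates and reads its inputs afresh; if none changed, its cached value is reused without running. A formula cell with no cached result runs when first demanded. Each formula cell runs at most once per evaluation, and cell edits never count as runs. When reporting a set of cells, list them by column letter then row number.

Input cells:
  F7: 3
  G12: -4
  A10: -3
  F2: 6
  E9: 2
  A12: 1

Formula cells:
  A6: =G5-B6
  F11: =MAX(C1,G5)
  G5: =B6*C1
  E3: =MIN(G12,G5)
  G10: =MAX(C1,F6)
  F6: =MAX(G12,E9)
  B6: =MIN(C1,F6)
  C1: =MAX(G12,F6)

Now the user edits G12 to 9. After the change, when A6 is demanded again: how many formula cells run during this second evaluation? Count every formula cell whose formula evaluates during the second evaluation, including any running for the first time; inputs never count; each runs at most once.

5 formula cells run: A6, B6, C1, F6, G5.

First demand of the output computes:
  F6 = MAX(-4, 2) = 2
  C1 = MAX(-4, 2) = 2
  B6 = MIN(2, 2) = 2
  G5 = 2 * 2 = 4
  A6 = 4 - 2 = 2

After the edit, cleaning proceeds:
  F6: a read changed (G12 -4->9) — executes, giving 9.
  C1: a read changed (G12 -4->9; F6 2->9) — executes, giving 9.
  B6: a read changed (C1 2->9; F6 2->9) — executes, giving 9.
  G5: a read changed (B6 2->9; C1 2->9) — executes, giving 81.
  A6: a read changed (G5 4->81; B6 2->9) — executes, giving 72.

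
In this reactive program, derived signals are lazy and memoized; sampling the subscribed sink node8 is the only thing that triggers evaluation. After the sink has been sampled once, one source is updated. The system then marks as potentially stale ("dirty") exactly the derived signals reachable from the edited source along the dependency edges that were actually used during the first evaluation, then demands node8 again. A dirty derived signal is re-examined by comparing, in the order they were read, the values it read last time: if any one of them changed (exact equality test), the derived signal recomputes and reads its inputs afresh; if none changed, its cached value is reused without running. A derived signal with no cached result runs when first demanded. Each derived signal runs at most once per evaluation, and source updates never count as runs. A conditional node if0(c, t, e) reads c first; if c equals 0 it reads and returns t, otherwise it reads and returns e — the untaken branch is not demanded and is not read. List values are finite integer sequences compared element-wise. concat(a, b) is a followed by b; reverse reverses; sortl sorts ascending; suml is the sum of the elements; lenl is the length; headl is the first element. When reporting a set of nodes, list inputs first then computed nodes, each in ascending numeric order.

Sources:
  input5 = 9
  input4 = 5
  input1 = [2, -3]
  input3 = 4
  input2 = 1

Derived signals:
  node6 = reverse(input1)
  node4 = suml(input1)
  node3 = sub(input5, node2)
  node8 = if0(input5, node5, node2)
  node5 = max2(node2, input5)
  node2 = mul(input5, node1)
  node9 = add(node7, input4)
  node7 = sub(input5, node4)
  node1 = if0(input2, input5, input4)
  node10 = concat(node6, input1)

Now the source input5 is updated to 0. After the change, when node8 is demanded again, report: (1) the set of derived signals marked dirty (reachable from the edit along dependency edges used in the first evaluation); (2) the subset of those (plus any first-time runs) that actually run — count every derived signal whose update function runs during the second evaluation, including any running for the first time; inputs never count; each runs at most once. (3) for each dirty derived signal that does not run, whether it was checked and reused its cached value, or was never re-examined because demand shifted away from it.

The edit dirties: node2, node8.
3 derived signals run: node2, node5, node8.
No dirty derived signal escaped a run.
Note the branch switch — node5 had no cache and runs now for the first time.

First demand of the output computes:
  node1 = if0(input2=1 -> else branch input4) = 5
  node2 = mul(9, 5) = 45
  node8 = if0(input5=9 -> else branch node2) = 45

After the edit, cleaning proceeds:
  node2: a read changed (input5 9->0) — executes, giving 0.
  node5: had never run; runs now, result 0.
  node8: a read changed (input5 9->0; node2 45->0) — executes, giving 0.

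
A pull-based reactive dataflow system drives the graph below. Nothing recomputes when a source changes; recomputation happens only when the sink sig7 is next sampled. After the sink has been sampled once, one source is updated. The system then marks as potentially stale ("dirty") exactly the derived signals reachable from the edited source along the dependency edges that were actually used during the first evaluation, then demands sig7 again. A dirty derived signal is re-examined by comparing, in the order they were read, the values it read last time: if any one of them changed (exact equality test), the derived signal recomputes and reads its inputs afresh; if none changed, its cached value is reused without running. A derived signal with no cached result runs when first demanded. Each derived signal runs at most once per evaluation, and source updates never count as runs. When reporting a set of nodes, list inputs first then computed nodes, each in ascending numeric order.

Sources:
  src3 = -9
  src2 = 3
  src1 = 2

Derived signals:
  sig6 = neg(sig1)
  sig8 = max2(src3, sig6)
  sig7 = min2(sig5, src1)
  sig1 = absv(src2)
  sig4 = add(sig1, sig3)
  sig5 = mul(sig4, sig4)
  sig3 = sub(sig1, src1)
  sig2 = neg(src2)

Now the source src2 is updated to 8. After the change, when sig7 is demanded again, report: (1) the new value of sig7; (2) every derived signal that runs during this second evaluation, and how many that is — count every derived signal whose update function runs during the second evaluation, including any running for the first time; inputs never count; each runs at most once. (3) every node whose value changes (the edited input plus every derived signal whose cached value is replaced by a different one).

New value of sig7: 2.
Derived signals that run: sig1, sig3, sig4, sig5, sig7 — 5 in total.
Values that change: src2, sig1, sig3, sig4, sig5.

First evaluation (everything demanded from the output):
  sig1 = absv(3) = 3
  sig3 = sub(3, 2) = 1
  sig4 = add(3, 1) = 4
  sig5 = mul(4, 4) = 16
  sig7 = min2(16, 2) = 2

Propagation after the edit:
  sig1: runs — src2 3->8; result 8.
  sig3: runs — sig1 3->8; result 6.
  sig4: runs — sig1 3->8; sig3 1->6; result 14.
  sig5: runs — sig4 4->14; sig4 4->14; result 196.
  sig7: runs — sig5 16->196; result 2 (same value as before).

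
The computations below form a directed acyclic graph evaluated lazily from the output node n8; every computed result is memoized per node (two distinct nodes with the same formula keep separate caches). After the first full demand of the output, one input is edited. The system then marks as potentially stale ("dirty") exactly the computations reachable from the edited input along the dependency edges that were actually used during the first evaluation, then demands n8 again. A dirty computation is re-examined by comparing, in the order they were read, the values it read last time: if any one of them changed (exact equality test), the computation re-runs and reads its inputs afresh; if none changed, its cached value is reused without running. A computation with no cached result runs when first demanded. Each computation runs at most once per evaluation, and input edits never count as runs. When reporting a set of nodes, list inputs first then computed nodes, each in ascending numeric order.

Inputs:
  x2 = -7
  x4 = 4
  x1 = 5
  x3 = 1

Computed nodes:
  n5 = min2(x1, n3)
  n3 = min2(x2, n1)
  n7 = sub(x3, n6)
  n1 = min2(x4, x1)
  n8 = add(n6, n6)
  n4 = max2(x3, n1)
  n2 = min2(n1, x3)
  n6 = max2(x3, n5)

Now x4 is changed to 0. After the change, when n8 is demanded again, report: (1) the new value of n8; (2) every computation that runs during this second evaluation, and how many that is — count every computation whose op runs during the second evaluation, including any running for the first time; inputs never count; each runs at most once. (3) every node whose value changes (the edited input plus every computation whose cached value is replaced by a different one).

First demand of the output computes:
  n1 = min2(4, 5) = 4
  n3 = min2(-7, 4) = -7
  n5 = min2(5, -7) = -7
  n6 = max2(1, -7) = 1
  n8 = add(1, 1) = 2

After the edit, cleaning proceeds:
  n1: a read changed (x4 4->0) — executes, giving 0.
  n3: a read changed (n1 4->0) — executes, giving -7 — identical to its old value.
  n5: dirty, but its reads are unchanged (x1 unchanged, n3 unchanged); cached -7 stands.
  n6: dirty, but its reads are unchanged (x3 unchanged, n5 unchanged); cached 1 stands.
  n8: dirty, but its reads are unchanged (n6 unchanged, n6 unchanged); cached 2 stands.

Note the absorption at n3: it re-runs yet its value is the same, leaving the output's value untouched.

Demanding n8 again yields 2.
2 computations run: n1, n3.
The nodes whose values change: x4, n1.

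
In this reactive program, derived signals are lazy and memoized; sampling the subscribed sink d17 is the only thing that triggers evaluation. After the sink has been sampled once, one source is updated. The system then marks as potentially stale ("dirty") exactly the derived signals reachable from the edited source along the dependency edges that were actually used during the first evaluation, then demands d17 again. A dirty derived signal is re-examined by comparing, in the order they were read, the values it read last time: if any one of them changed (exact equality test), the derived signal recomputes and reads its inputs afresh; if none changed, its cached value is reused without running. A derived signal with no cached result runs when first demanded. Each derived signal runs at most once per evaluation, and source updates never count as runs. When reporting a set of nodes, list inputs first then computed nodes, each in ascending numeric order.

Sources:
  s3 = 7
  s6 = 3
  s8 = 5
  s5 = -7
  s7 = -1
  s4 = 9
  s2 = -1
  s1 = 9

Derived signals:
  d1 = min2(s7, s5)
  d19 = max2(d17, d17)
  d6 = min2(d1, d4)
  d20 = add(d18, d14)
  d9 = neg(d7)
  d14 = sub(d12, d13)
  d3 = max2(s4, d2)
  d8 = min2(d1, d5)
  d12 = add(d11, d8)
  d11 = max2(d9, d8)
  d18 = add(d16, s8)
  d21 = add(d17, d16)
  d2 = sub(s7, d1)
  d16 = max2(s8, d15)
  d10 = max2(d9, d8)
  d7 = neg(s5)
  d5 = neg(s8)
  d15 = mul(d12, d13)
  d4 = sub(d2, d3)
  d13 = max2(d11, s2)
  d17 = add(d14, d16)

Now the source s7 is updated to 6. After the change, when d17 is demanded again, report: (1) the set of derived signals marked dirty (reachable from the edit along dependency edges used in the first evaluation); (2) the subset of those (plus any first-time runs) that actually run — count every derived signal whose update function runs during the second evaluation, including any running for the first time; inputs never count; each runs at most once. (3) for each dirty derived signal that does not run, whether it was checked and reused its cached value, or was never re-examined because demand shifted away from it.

The edit dirties: d1, d8, d11, d12, d13, d14, d15, d16, d17.
1 derived signals run: d1.
Cache hits after checking: d8, d11, d12, d13, d14, d15, d16, d17.
Note the absorption at d1: it re-runs yet its value is the same, leaving the output's value untouched.

First demand of the output computes:
  d1 = min2(-1, -7) = -7
  d5 = neg(5) = -5
  d7 = neg(-7) = 7
  d8 = min2(-7, -5) = -7
  d9 = neg(7) = -7
  d11 = max2(-7, -7) = -7
  d12 = add(-7, -7) = -14
  d13 = max2(-7, -1) = -1
  d14 = sub(-14, -1) = -13
  d15 = mul(-14, -1) = 14
  d16 = max2(5, 14) = 14
  d17 = add(-13, 14) = 1

After the edit, cleaning proceeds:
  d1: a read changed (s7 -1->6) — executes, giving -7 — identical to its old value.
  d8: dirty, but its reads are unchanged (d1 unchanged, d5 unchanged); cached -7 stands.
  d11: dirty, but its reads are unchanged (d9 unchanged, d8 unchanged); cached -7 stands.
  d12: dirty, but its reads are unchanged (d11 unchanged, d8 unchanged); cached -14 stands.
  d13: dirty, but its reads are unchanged (d11 unchanged, s2 unchanged); cached -1 stands.
  d14: dirty, but its reads are unchanged (d12 unchanged, d13 unchanged); cached -13 stands.
  d15: dirty, but its reads are unchanged (d12 unchanged, d13 unchanged); cached 14 stands.
  d16: dirty, but its reads are unchanged (s8 unchanged, d15 unchanged); cached 14 stands.
  d17: dirty, but its reads are unchanged (d14 unchanged, d16 unchanged); cached 1 stands.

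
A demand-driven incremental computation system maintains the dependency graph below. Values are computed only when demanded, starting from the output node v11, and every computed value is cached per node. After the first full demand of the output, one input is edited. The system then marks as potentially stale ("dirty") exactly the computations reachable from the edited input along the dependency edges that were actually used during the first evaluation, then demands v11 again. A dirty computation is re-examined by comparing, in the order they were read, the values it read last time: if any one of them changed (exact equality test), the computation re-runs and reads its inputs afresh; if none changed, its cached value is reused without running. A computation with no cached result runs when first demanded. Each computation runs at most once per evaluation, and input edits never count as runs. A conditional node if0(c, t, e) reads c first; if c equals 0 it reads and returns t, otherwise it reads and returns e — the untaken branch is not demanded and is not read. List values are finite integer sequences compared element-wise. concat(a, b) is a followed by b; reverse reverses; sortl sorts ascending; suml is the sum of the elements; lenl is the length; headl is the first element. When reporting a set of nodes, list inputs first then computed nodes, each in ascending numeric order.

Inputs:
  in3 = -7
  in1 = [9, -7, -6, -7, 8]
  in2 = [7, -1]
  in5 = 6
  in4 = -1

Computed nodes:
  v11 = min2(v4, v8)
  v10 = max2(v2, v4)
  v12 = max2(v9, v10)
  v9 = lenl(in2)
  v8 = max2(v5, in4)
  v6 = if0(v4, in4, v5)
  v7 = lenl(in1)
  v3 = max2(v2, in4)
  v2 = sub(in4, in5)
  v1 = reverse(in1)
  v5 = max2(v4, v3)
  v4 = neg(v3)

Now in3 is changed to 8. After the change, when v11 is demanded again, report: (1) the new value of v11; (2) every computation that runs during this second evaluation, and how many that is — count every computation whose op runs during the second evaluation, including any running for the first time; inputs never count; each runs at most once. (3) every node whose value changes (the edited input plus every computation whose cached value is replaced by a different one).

New value of v11: 1.
Computations that run: none — 0 in total.
Values that change: in3.
Key observation: in3 is never demanded by the output, so the edit triggers no recomputation at all.

First evaluation (everything demanded from the output):
  v2 = sub(-1, 6) = -7
  v3 = max2(-7, -1) = -1
  v4 = neg(-1) = 1
  v5 = max2(1, -1) = 1
  v8 = max2(1, -1) = 1
  v11 = min2(1, 1) = 1

Propagation after the edit:
  in3 feeds no computation that the output demands — nothing is marked dirty and nothing runs.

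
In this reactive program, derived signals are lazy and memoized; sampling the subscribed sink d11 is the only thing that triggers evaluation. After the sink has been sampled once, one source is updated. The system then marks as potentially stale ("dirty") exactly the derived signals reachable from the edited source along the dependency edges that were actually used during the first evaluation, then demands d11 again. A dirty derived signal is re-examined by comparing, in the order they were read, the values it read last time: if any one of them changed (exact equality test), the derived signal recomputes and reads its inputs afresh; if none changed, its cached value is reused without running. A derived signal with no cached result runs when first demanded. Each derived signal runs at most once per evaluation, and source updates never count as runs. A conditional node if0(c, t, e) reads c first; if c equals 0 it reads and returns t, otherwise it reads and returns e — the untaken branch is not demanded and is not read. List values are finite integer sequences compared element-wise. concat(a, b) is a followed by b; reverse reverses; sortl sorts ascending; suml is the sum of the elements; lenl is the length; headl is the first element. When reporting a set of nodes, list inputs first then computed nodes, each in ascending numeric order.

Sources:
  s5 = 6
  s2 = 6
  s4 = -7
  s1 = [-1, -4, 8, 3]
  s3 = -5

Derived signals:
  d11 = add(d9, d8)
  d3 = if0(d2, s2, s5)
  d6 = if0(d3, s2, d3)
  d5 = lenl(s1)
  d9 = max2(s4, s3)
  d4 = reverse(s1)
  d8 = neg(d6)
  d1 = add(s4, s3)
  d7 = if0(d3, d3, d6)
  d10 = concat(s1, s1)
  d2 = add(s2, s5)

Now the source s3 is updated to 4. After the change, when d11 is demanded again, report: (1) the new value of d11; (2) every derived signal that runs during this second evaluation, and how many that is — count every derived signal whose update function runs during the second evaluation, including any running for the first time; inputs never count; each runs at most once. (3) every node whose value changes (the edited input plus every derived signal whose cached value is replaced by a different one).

First demand of the output computes:
  d2 = add(6, 6) = 12
  d3 = if0(d2=12 -> else branch s5) = 6
  d6 = if0(d3=6 -> else branch d3) = 6
  d8 = neg(6) = -6
  d9 = max2(-7, -5) = -5
  d11 = add(-5, -6) = -11

After the edit, cleaning proceeds:
  d9: a read changed (s3 -5->4) — executes, giving 4.
  d11: a read changed (d9 -5->4) — executes, giving -2.

Demanding d11 again yields -2.
2 derived signals run: d9, d11.
The nodes whose values change: s3, d9, d11.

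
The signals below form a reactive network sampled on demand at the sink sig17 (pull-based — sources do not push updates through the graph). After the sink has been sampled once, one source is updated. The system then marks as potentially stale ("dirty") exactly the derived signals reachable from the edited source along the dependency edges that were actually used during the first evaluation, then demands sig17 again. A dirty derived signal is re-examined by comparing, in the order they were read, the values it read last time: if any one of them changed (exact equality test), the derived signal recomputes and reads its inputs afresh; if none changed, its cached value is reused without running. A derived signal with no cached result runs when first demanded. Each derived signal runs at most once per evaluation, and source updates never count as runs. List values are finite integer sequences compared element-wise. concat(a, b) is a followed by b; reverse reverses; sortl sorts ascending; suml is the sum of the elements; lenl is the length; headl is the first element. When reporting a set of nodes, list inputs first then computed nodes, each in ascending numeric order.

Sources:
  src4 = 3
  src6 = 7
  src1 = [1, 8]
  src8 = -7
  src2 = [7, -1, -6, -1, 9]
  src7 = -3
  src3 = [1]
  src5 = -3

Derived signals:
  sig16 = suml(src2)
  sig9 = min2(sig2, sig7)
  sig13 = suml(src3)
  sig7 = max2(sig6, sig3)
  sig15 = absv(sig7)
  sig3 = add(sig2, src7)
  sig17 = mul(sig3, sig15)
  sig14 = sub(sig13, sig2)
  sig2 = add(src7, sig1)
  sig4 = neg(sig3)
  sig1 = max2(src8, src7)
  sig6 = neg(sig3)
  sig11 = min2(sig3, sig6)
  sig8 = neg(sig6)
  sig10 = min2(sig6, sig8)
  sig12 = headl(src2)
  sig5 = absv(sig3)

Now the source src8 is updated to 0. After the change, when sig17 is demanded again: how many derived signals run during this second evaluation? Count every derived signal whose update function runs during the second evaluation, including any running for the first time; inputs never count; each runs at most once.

Initial pass — values computed on the first demand:
  sig1 = max2(-7, -3) = -3
  sig2 = add(-3, -3) = -6
  sig3 = add(-6, -3) = -9
  sig6 = neg(-9) = 9
  sig7 = max2(9, -9) = 9
  sig15 = absv(9) = 9
  sig17 = mul(-9, 9) = -81

Second demand — change propagation:
  sig1: re-runs because src8 -7->0; new result 0.
  sig2: re-runs because sig1 -3->0; new result -3.
  sig3: re-runs because sig2 -6->-3; new result -6.
  sig6: re-runs because sig3 -9->-6; new result 6.
  sig7: re-runs because sig6 9->6; sig3 -9->-6; new result 6.
  sig15: re-runs because sig7 9->6; new result 6.
  sig17: re-runs because sig3 -9->-6; sig15 9->6; new result -36.

Run set: sig1, sig2, sig3, sig6, sig7, sig15, sig17 (7 run).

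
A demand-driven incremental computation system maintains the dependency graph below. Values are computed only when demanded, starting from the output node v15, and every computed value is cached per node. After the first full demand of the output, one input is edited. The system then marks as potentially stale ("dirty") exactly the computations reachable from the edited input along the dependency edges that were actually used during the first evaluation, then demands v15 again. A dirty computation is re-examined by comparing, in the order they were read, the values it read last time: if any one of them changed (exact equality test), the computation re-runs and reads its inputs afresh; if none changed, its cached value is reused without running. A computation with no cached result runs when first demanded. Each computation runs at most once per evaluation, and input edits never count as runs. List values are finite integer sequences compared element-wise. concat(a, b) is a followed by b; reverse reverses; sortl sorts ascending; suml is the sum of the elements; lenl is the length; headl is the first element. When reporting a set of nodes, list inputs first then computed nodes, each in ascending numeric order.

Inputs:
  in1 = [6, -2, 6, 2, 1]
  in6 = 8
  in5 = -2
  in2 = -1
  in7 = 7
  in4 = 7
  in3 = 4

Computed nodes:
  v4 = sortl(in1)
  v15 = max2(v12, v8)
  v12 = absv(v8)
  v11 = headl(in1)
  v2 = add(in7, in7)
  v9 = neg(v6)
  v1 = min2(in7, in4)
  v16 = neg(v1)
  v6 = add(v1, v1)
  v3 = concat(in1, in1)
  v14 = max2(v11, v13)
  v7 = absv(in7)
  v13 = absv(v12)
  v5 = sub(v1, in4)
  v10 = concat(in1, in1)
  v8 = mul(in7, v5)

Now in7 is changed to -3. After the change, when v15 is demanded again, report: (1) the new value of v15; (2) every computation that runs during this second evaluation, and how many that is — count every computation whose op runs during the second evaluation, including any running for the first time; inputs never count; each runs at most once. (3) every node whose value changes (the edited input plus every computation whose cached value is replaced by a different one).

New value of v15: 30.
Computations that run: v1, v5, v8, v12, v15 — 5 in total.
Values that change: in7, v1, v5, v8, v12, v15.

First evaluation (everything demanded from the output):
  v1 = min2(7, 7) = 7
  v5 = sub(7, 7) = 0
  v8 = mul(7, 0) = 0
  v12 = absv(0) = 0
  v15 = max2(0, 0) = 0

Propagation after the edit:
  v1: runs — in7 7->-3; result -3.
  v5: runs — v1 7->-3; result -10.
  v8: runs — in7 7->-3; v5 0->-10; result 30.
  v12: runs — v8 0->30; result 30.
  v15: runs — v12 0->30; v8 0->30; result 30.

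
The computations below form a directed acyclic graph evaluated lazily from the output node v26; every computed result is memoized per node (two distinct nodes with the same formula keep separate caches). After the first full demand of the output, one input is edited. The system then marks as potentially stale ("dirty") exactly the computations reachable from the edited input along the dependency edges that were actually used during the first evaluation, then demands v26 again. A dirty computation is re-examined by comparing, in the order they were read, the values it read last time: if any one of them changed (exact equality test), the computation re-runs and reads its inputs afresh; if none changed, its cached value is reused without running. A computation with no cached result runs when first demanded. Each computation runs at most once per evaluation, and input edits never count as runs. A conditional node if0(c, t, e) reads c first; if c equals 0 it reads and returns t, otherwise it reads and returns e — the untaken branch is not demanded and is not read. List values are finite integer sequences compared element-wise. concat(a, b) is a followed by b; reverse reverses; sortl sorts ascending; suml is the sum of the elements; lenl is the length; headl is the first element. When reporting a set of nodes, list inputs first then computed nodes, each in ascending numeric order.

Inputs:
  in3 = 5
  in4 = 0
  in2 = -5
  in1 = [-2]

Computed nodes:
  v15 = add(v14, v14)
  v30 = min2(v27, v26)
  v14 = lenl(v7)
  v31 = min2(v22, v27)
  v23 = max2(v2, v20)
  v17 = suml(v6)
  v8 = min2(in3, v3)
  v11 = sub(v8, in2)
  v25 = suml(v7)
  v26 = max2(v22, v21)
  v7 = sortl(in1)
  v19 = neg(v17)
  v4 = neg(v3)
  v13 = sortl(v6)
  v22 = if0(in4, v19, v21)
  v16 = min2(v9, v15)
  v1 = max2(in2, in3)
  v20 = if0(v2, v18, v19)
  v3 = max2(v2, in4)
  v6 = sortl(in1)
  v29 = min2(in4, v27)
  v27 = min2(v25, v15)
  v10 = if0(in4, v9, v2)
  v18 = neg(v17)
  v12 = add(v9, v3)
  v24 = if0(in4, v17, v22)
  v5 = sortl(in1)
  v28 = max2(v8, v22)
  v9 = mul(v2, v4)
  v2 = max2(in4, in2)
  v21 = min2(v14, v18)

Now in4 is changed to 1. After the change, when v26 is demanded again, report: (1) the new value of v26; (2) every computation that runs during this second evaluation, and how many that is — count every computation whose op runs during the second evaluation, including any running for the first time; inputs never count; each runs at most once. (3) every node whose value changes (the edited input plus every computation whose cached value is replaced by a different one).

Demanding v26 again yields 1.
2 computations run: v22, v26.
The nodes whose values change: in4, v22, v26.

First demand of the output computes:
  v6 = sortl([-2]) = [-2]
  v7 = sortl([-2]) = [-2]
  v14 = lenl([-2]) = 1
  v17 = suml([-2]) = -2
  v18 = neg(-2) = 2
  v19 = neg(-2) = 2
  v21 = min2(1, 2) = 1
  v22 = if0(in4=0 -> then branch v19) = 2
  v26 = max2(2, 1) = 2

After the edit, cleaning proceeds:
  v22: a read changed (in4 0->1) — executes, giving 1.
  v26: a read changed (v22 2->1) — executes, giving 1.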